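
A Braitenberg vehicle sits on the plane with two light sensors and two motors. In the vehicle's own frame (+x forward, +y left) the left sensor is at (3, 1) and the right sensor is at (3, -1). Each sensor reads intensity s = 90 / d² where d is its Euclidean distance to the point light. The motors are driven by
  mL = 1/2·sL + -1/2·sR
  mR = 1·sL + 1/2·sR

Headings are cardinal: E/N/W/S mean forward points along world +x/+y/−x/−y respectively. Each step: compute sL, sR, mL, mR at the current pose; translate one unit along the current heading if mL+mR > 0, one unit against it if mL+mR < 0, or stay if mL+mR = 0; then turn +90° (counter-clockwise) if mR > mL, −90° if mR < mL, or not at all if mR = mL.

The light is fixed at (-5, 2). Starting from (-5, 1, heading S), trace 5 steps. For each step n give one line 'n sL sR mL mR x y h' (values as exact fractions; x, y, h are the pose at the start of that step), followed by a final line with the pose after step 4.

n=0: pose=(-5,1,S); sL=90/17, sR=90/17; mL=0, mR=135/17; mL+mR=135/17 → advance +1; mR−mL=135/17 → turn +1·90°
n=1: pose=(-5,0,E); sL=9, sR=5; mL=2, mR=23/2; mL+mR=27/2 → advance +1; mR−mL=19/2 → turn +1·90°
n=2: pose=(-4,0,N); sL=90, sR=18; mL=36, mR=99; mL+mR=135 → advance +1; mR−mL=63 → turn +1·90°
n=3: pose=(-4,1,W); sL=45/4, sR=45/2; mL=-45/8, mR=45/2; mL+mR=135/8 → advance +1; mR−mL=225/8 → turn +1·90°
n=4: pose=(-5,1,S); sL=90/17, sR=90/17; mL=0, mR=135/17; mL+mR=135/17 → advance +1; mR−mL=135/17 → turn +1·90°

0 90/17 90/17 0 135/17 -5 1 S
1 9 5 2 23/2 -5 0 E
2 90 18 36 99 -4 0 N
3 45/4 45/2 -45/8 45/2 -4 1 W
4 90/17 90/17 0 135/17 -5 1 S
final -5 0 E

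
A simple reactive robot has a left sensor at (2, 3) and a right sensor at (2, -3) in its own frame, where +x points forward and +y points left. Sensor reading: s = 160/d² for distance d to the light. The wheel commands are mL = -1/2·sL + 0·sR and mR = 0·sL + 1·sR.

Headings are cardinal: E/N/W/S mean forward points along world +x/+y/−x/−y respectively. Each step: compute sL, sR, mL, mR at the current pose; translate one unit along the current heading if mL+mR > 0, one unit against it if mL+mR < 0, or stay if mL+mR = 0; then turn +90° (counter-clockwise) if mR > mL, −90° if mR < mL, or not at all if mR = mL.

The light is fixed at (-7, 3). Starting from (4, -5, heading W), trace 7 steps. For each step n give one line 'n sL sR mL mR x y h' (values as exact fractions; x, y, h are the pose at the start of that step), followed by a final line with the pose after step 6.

n=0: pose=(4,-5,W); sL=80/101, sR=80/53; mL=-40/101, mR=80/53; mL+mR=5960/5353 → advance +1; mR−mL=10200/5353 → turn +1·90°
n=1: pose=(3,-5,S); sL=160/269, sR=160/149; mL=-80/269, mR=160/149; mL+mR=31120/40081 → advance +1; mR−mL=54960/40081 → turn +1·90°
n=2: pose=(3,-6,E); sL=8/9, sR=5/9; mL=-4/9, mR=5/9; mL+mR=1/9 → advance +1; mR−mL=1 → turn +1·90°
n=3: pose=(4,-6,N); sL=160/113, sR=32/49; mL=-80/113, mR=32/49; mL+mR=-304/5537 → advance -1; mR−mL=7536/5537 → turn +1·90°
n=4: pose=(4,-7,W); sL=16/25, sR=16/13; mL=-8/25, mR=16/13; mL+mR=296/325 → advance +1; mR−mL=504/325 → turn +1·90°
n=5: pose=(3,-7,S); sL=160/313, sR=160/193; mL=-80/313, mR=160/193; mL+mR=34640/60409 → advance +1; mR−mL=65520/60409 → turn +1·90°
n=6: pose=(3,-8,E); sL=10/13, sR=8/17; mL=-5/13, mR=8/17; mL+mR=19/221 → advance +1; mR−mL=189/221 → turn +1·90°

0 80/101 80/53 -40/101 80/53 4 -5 W
1 160/269 160/149 -80/269 160/149 3 -5 S
2 8/9 5/9 -4/9 5/9 3 -6 E
3 160/113 32/49 -80/113 32/49 4 -6 N
4 16/25 16/13 -8/25 16/13 4 -7 W
5 160/313 160/193 -80/313 160/193 3 -7 S
6 10/13 8/17 -5/13 8/17 3 -8 E
final 4 -8 N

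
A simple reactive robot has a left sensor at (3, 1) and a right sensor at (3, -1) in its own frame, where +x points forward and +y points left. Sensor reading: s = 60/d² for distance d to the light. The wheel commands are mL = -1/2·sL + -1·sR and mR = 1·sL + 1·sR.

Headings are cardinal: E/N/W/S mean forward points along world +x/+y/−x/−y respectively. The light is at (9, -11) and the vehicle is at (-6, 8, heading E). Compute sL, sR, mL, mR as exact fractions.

left sensor world pos  = (-3, 9); dL² = 544
right sensor world pos = (-3, 7); dR² = 468
sL = 60/544 = 15/136
sR = 60/468 = 5/39
mL = -1/2·sL + -1·sR = -1945/10608
mR = 1·sL + 1·sR = 1265/5304

15/136 5/39 -1945/10608 1265/5304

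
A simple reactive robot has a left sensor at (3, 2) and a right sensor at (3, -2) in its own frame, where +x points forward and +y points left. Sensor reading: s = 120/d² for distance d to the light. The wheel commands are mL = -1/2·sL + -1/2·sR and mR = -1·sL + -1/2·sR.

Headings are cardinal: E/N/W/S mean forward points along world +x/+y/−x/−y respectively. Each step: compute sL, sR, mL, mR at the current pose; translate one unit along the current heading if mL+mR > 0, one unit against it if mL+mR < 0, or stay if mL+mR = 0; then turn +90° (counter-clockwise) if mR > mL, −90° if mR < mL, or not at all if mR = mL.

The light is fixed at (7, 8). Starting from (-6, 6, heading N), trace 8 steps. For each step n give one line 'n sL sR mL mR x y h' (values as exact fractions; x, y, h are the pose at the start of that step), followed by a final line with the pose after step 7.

n=0: pose=(-6,6,N); sL=60/113, sR=60/61; mL=-5220/6893, mR=-7050/6893; mL+mR=-12270/6893 → advance -1; mR−mL=-30/113 → turn -1·90°
n=1: pose=(-6,5,E); sL=120/101, sR=24/25; mL=-2712/2525, mR=-4212/2525; mL+mR=-6924/2525 → advance -1; mR−mL=-60/101 → turn -1·90°
n=2: pose=(-7,5,S); sL=2/3, sR=30/73; mL=-118/219, mR=-191/219; mL+mR=-103/73 → advance -1; mR−mL=-1/3 → turn -1·90°
n=3: pose=(-7,6,W); sL=24/61, sR=120/289; mL=-7128/17629, mR=-10596/17629; mL+mR=-17724/17629 → advance -1; mR−mL=-12/61 → turn -1·90°
n=4: pose=(-6,6,N); sL=60/113, sR=60/61; mL=-5220/6893, mR=-7050/6893; mL+mR=-12270/6893 → advance -1; mR−mL=-30/113 → turn -1·90°
n=5: pose=(-6,5,E); sL=120/101, sR=24/25; mL=-2712/2525, mR=-4212/2525; mL+mR=-6924/2525 → advance -1; mR−mL=-60/101 → turn -1·90°
n=6: pose=(-7,5,S); sL=2/3, sR=30/73; mL=-118/219, mR=-191/219; mL+mR=-103/73 → advance -1; mR−mL=-1/3 → turn -1·90°
n=7: pose=(-7,6,W); sL=24/61, sR=120/289; mL=-7128/17629, mR=-10596/17629; mL+mR=-17724/17629 → advance -1; mR−mL=-12/61 → turn -1·90°

0 60/113 60/61 -5220/6893 -7050/6893 -6 6 N
1 120/101 24/25 -2712/2525 -4212/2525 -6 5 E
2 2/3 30/73 -118/219 -191/219 -7 5 S
3 24/61 120/289 -7128/17629 -10596/17629 -7 6 W
4 60/113 60/61 -5220/6893 -7050/6893 -6 6 N
5 120/101 24/25 -2712/2525 -4212/2525 -6 5 E
6 2/3 30/73 -118/219 -191/219 -7 5 S
7 24/61 120/289 -7128/17629 -10596/17629 -7 6 W
final -6 6 N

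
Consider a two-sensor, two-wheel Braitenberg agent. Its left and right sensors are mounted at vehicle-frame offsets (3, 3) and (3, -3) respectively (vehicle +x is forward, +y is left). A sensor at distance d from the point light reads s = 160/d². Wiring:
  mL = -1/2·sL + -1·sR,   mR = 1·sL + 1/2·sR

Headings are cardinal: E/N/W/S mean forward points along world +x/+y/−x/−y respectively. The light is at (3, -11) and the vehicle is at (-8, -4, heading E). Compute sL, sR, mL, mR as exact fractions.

40/41 2 -102/41 81/41

left sensor world pos  = (-5, -1); dL² = 164
right sensor world pos = (-5, -7); dR² = 80
sL = 160/164 = 40/41
sR = 160/80 = 2
mL = -1/2·sL + -1·sR = -102/41
mR = 1·sL + 1/2·sR = 81/41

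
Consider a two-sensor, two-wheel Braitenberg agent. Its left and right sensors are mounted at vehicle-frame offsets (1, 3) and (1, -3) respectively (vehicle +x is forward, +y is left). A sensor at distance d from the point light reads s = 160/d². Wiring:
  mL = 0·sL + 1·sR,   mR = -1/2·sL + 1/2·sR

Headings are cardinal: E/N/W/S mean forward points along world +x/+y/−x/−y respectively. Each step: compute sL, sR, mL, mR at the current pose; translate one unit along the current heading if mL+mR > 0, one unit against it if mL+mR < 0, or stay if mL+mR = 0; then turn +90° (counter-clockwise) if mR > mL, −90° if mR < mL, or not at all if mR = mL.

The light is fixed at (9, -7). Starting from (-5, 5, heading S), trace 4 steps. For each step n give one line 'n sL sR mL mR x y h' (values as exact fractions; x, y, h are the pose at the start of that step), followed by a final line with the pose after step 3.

0 80/121 16/41 16/41 -672/4961 -5 5 S
1 160/289 160/421 160/421 -10560/121669 -5 4 W
2 40/117 5/9 5/9 25/234 -6 4 N
3 160/421 160/277 160/277 11520/116617 -6 5 E
final -5 5 S

n=0: pose=(-5,5,S); sL=80/121, sR=16/41; mL=16/41, mR=-672/4961; mL+mR=1264/4961 → advance +1; mR−mL=-2608/4961 → turn -1·90°
n=1: pose=(-5,4,W); sL=160/289, sR=160/421; mL=160/421, mR=-10560/121669; mL+mR=35680/121669 → advance +1; mR−mL=-56800/121669 → turn -1·90°
n=2: pose=(-6,4,N); sL=40/117, sR=5/9; mL=5/9, mR=25/234; mL+mR=155/234 → advance +1; mR−mL=-35/78 → turn -1·90°
n=3: pose=(-6,5,E); sL=160/421, sR=160/277; mL=160/277, mR=11520/116617; mL+mR=78880/116617 → advance +1; mR−mL=-55840/116617 → turn -1·90°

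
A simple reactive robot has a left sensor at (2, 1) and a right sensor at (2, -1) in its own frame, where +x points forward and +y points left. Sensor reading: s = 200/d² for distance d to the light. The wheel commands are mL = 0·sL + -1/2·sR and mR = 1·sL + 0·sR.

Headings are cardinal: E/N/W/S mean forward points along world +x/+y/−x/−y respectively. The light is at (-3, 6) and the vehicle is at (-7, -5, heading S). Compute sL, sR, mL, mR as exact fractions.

100/89 100/97 -50/97 100/89

left sensor world pos  = (-6, -7); dL² = 178
right sensor world pos = (-8, -7); dR² = 194
sL = 200/178 = 100/89
sR = 200/194 = 100/97
mL = 0·sL + -1/2·sR = -50/97
mR = 1·sL + 0·sR = 100/89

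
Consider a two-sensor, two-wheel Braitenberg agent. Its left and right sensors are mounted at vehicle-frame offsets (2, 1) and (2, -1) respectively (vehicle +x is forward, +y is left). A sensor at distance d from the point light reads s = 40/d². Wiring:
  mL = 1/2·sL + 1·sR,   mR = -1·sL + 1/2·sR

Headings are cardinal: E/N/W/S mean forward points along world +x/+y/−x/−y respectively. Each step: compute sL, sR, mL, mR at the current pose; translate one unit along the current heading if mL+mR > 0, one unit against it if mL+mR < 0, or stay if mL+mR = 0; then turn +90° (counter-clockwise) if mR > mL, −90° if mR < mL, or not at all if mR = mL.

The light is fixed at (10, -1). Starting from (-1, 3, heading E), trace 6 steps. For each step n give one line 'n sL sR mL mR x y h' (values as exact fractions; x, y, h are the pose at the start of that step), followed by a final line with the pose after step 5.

0 20/53 4/9 302/477 -74/477 -1 3 E
1 8/17 8/25 236/425 -132/425 0 3 S
2 10/37 1/4 57/148 -43/296 0 2 W
3 40/169 8/25 1852/4225 -324/4225 -1 2 N
4 20/53 4/9 302/477 -74/477 -1 3 E
5 8/17 8/25 236/425 -132/425 0 3 S
final 0 2 W

n=0: pose=(-1,3,E); sL=20/53, sR=4/9; mL=302/477, mR=-74/477; mL+mR=76/159 → advance +1; mR−mL=-376/477 → turn -1·90°
n=1: pose=(0,3,S); sL=8/17, sR=8/25; mL=236/425, mR=-132/425; mL+mR=104/425 → advance +1; mR−mL=-368/425 → turn -1·90°
n=2: pose=(0,2,W); sL=10/37, sR=1/4; mL=57/148, mR=-43/296; mL+mR=71/296 → advance +1; mR−mL=-157/296 → turn -1·90°
n=3: pose=(-1,2,N); sL=40/169, sR=8/25; mL=1852/4225, mR=-324/4225; mL+mR=1528/4225 → advance +1; mR−mL=-2176/4225 → turn -1·90°
n=4: pose=(-1,3,E); sL=20/53, sR=4/9; mL=302/477, mR=-74/477; mL+mR=76/159 → advance +1; mR−mL=-376/477 → turn -1·90°
n=5: pose=(0,3,S); sL=8/17, sR=8/25; mL=236/425, mR=-132/425; mL+mR=104/425 → advance +1; mR−mL=-368/425 → turn -1·90°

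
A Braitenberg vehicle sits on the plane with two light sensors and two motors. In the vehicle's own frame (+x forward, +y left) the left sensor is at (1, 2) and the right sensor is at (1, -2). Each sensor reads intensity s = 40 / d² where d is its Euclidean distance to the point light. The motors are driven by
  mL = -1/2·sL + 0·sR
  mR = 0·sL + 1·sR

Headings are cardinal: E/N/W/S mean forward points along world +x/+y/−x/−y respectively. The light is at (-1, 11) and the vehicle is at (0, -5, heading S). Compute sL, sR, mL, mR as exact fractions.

20/149 4/29 -10/149 4/29

left sensor world pos  = (2, -6); dL² = 298
right sensor world pos = (-2, -6); dR² = 290
sL = 40/298 = 20/149
sR = 40/290 = 4/29
mL = -1/2·sL + 0·sR = -10/149
mR = 0·sL + 1·sR = 4/29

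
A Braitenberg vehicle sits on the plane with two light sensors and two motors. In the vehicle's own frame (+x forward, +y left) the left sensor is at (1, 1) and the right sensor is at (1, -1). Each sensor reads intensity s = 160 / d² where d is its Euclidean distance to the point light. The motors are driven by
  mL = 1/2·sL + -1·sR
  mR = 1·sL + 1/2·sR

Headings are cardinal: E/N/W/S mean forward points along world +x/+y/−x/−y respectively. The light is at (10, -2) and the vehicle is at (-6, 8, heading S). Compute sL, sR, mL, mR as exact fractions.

left sensor world pos  = (-5, 7); dL² = 306
right sensor world pos = (-7, 7); dR² = 370
sL = 160/306 = 80/153
sR = 160/370 = 16/37
mL = 1/2·sL + -1·sR = -968/5661
mR = 1·sL + 1/2·sR = 4184/5661

80/153 16/37 -968/5661 4184/5661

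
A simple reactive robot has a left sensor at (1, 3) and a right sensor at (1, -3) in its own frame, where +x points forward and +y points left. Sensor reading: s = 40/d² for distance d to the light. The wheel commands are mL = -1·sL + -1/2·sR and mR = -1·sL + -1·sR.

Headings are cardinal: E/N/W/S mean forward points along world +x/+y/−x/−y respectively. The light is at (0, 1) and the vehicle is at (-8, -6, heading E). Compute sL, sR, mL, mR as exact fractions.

left sensor world pos  = (-7, -3); dL² = 65
right sensor world pos = (-7, -9); dR² = 149
sL = 40/65 = 8/13
sR = 40/149 = 40/149
mL = -1·sL + -1/2·sR = -1452/1937
mR = -1·sL + -1·sR = -1712/1937

8/13 40/149 -1452/1937 -1712/1937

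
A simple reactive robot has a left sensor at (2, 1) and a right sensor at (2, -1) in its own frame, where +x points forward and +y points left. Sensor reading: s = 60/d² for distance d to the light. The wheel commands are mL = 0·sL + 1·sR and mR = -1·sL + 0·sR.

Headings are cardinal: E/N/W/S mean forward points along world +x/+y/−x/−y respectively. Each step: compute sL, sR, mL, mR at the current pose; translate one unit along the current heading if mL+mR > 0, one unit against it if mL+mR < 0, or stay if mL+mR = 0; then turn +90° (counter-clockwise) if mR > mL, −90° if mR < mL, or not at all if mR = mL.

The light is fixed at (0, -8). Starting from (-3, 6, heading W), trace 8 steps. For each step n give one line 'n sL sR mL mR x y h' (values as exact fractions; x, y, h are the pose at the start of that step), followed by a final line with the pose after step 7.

n=0: pose=(-3,6,W); sL=30/97, sR=6/25; mL=6/25, mR=-30/97; mL+mR=-168/2425 → advance -1; mR−mL=-1332/2425 → turn -1·90°
n=1: pose=(-2,6,N); sL=12/53, sR=60/257; mL=60/257, mR=-12/53; mL+mR=96/13621 → advance +1; mR−mL=-6264/13621 → turn -1·90°
n=2: pose=(-2,7,E); sL=15/64, sR=15/49; mL=15/49, mR=-15/64; mL+mR=225/3136 → advance +1; mR−mL=-1695/3136 → turn -1·90°
n=3: pose=(-1,7,S); sL=60/169, sR=60/173; mL=60/173, mR=-60/169; mL+mR=-240/29237 → advance -1; mR−mL=-20520/29237 → turn -1·90°
n=4: pose=(-1,8,W); sL=10/39, sR=30/149; mL=30/149, mR=-10/39; mL+mR=-320/5811 → advance -1; mR−mL=-2660/5811 → turn -1·90°
n=5: pose=(0,8,N); sL=12/65, sR=12/65; mL=12/65, mR=-12/65; mL+mR=0 → advance +0; mR−mL=-24/65 → turn -1·90°
n=6: pose=(0,8,E); sL=60/293, sR=60/229; mL=60/229, mR=-60/293; mL+mR=3840/67097 → advance +1; mR−mL=-31320/67097 → turn -1·90°
n=7: pose=(1,8,S); sL=3/10, sR=15/49; mL=15/49, mR=-3/10; mL+mR=3/490 → advance +1; mR−mL=-297/490 → turn -1·90°

0 30/97 6/25 6/25 -30/97 -3 6 W
1 12/53 60/257 60/257 -12/53 -2 6 N
2 15/64 15/49 15/49 -15/64 -2 7 E
3 60/169 60/173 60/173 -60/169 -1 7 S
4 10/39 30/149 30/149 -10/39 -1 8 W
5 12/65 12/65 12/65 -12/65 0 8 N
6 60/293 60/229 60/229 -60/293 0 8 E
7 3/10 15/49 15/49 -3/10 1 8 S
final 1 7 W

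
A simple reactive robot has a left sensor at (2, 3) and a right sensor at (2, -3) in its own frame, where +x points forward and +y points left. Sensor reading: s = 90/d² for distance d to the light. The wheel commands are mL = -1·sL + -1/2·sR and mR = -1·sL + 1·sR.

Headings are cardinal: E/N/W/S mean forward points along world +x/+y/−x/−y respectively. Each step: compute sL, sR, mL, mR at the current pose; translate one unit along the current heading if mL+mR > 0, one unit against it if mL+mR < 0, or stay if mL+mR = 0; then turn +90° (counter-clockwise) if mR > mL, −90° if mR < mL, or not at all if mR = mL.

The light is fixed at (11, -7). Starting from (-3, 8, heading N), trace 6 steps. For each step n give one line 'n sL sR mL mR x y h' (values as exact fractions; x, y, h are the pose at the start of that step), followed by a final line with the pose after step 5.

0 45/289 9/41 -6291/23698 756/11849 -3 8 N
1 90/377 18/109 -13203/41093 -3024/41093 -3 7 W
2 45/122 9/40 -2349/4880 -351/2440 -2 7 S
3 18/89 18/53 -1755/4717 648/4717 -2 8 E
4 45/289 9/41 -6291/23698 756/11849 -3 8 N
5 90/377 18/109 -13203/41093 -3024/41093 -3 7 W
final -2 7 S

n=0: pose=(-3,8,N); sL=45/289, sR=9/41; mL=-6291/23698, mR=756/11849; mL+mR=-4779/23698 → advance -1; mR−mL=27/82 → turn +1·90°
n=1: pose=(-3,7,W); sL=90/377, sR=18/109; mL=-13203/41093, mR=-3024/41093; mL+mR=-16227/41093 → advance -1; mR−mL=27/109 → turn +1·90°
n=2: pose=(-2,7,S); sL=45/122, sR=9/40; mL=-2349/4880, mR=-351/2440; mL+mR=-3051/4880 → advance -1; mR−mL=27/80 → turn +1·90°
n=3: pose=(-2,8,E); sL=18/89, sR=18/53; mL=-1755/4717, mR=648/4717; mL+mR=-1107/4717 → advance -1; mR−mL=27/53 → turn +1·90°
n=4: pose=(-3,8,N); sL=45/289, sR=9/41; mL=-6291/23698, mR=756/11849; mL+mR=-4779/23698 → advance -1; mR−mL=27/82 → turn +1·90°
n=5: pose=(-3,7,W); sL=90/377, sR=18/109; mL=-13203/41093, mR=-3024/41093; mL+mR=-16227/41093 → advance -1; mR−mL=27/109 → turn +1·90°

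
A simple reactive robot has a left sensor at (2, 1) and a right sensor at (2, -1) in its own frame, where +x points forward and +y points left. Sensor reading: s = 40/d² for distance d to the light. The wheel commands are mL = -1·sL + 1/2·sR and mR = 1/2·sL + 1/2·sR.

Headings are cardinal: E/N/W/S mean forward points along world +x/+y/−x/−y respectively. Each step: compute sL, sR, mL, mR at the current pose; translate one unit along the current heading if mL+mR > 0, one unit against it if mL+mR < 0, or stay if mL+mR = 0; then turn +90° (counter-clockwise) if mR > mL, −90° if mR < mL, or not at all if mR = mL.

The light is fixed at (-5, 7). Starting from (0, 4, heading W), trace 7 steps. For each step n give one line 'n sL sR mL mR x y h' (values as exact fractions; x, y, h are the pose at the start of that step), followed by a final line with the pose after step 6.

0 8/5 40/13 -4/65 152/65 0 4 W
1 4/5 20/17 -18/85 84/85 -1 4 S
2 8/9 40/61 -308/549 424/549 -1 3 E
3 2 1 -3/2 3/2 0 3 N
4 20/17 20/9 -10/153 260/153 0 3 W
5 40/61 8/9 -116/549 424/549 -1 3 S
6 10/13 5/9 -115/234 155/234 -1 2 E
final 0 2 N

n=0: pose=(0,4,W); sL=8/5, sR=40/13; mL=-4/65, mR=152/65; mL+mR=148/65 → advance +1; mR−mL=12/5 → turn +1·90°
n=1: pose=(-1,4,S); sL=4/5, sR=20/17; mL=-18/85, mR=84/85; mL+mR=66/85 → advance +1; mR−mL=6/5 → turn +1·90°
n=2: pose=(-1,3,E); sL=8/9, sR=40/61; mL=-308/549, mR=424/549; mL+mR=116/549 → advance +1; mR−mL=4/3 → turn +1·90°
n=3: pose=(0,3,N); sL=2, sR=1; mL=-3/2, mR=3/2; mL+mR=0 → advance +0; mR−mL=3 → turn +1·90°
n=4: pose=(0,3,W); sL=20/17, sR=20/9; mL=-10/153, mR=260/153; mL+mR=250/153 → advance +1; mR−mL=30/17 → turn +1·90°
n=5: pose=(-1,3,S); sL=40/61, sR=8/9; mL=-116/549, mR=424/549; mL+mR=308/549 → advance +1; mR−mL=60/61 → turn +1·90°
n=6: pose=(-1,2,E); sL=10/13, sR=5/9; mL=-115/234, mR=155/234; mL+mR=20/117 → advance +1; mR−mL=15/13 → turn +1·90°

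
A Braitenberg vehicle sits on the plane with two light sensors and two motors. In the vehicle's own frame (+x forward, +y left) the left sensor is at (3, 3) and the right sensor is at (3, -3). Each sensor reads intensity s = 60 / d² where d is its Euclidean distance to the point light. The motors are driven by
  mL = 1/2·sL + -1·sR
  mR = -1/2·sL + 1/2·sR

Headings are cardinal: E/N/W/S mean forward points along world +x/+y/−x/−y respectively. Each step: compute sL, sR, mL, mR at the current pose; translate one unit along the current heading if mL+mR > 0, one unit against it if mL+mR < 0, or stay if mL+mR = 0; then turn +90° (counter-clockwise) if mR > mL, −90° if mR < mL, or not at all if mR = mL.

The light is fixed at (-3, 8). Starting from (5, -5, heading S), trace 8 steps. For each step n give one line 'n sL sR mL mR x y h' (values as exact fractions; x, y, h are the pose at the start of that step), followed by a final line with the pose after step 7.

n=0: pose=(5,-5,S); sL=60/377, sR=60/281; mL=-14190/105937, mR=2880/105937; mL+mR=-30/281 → advance -1; mR−mL=17070/105937 → turn +1·90°
n=1: pose=(5,-4,E); sL=30/101, sR=30/173; mL=-435/17473, mR=-1080/17473; mL+mR=-15/173 → advance -1; mR−mL=-645/17473 → turn -1·90°
n=2: pose=(4,-4,S); sL=12/65, sR=60/241; mL=-2454/15665, mR=504/15665; mL+mR=-30/241 → advance -1; mR−mL=2958/15665 → turn +1·90°
n=3: pose=(4,-3,E); sL=15/41, sR=15/74; mL=-30/1517, mR=-495/6068; mL+mR=-15/148 → advance -1; mR−mL=-375/6068 → turn -1·90°
n=4: pose=(3,-3,S); sL=60/277, sR=12/41; mL=-2094/11357, mR=432/11357; mL+mR=-6/41 → advance -1; mR−mL=2526/11357 → turn +1·90°
n=5: pose=(3,-2,E); sL=6/13, sR=6/25; mL=-3/325, mR=-36/325; mL+mR=-3/25 → advance -1; mR−mL=-33/325 → turn -1·90°
n=6: pose=(2,-2,S); sL=60/233, sR=60/173; mL=-8790/40309, mR=1800/40309; mL+mR=-30/173 → advance -1; mR−mL=10590/40309 → turn +1·90°
n=7: pose=(2,-1,E); sL=3/5, sR=15/52; mL=3/260, mR=-81/520; mL+mR=-15/104 → advance -1; mR−mL=-87/520 → turn -1·90°

0 60/377 60/281 -14190/105937 2880/105937 5 -5 S
1 30/101 30/173 -435/17473 -1080/17473 5 -4 E
2 12/65 60/241 -2454/15665 504/15665 4 -4 S
3 15/41 15/74 -30/1517 -495/6068 4 -3 E
4 60/277 12/41 -2094/11357 432/11357 3 -3 S
5 6/13 6/25 -3/325 -36/325 3 -2 E
6 60/233 60/173 -8790/40309 1800/40309 2 -2 S
7 3/5 15/52 3/260 -81/520 2 -1 E
final 1 -1 S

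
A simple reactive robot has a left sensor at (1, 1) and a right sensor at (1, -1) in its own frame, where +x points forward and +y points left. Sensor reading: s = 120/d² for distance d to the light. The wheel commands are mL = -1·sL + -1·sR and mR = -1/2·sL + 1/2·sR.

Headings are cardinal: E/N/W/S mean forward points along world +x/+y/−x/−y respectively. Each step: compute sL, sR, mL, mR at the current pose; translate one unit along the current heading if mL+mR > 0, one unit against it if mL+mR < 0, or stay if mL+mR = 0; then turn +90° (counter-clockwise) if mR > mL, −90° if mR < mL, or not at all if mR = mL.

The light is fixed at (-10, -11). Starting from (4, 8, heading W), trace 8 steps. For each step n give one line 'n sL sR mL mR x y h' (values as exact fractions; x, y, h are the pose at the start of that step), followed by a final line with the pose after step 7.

n=0: pose=(4,8,W); sL=120/493, sR=120/569; mL=-127440/280517, mR=-4560/280517; mL+mR=-132000/280517 → advance -1; mR−mL=122880/280517 → turn +1·90°
n=1: pose=(5,8,S); sL=6/29, sR=3/13; mL=-165/377, mR=9/754; mL+mR=-321/754 → advance -1; mR−mL=339/754 → turn +1·90°
n=2: pose=(5,9,E); sL=120/697, sR=120/617; mL=-157680/430049, mR=4800/430049; mL+mR=-152880/430049 → advance -1; mR−mL=162480/430049 → turn +1·90°
n=3: pose=(4,9,N); sL=12/61, sR=20/111; mL=-2552/6771, mR=-56/6771; mL+mR=-2608/6771 → advance -1; mR−mL=832/2257 → turn +1·90°
n=4: pose=(4,8,W); sL=120/493, sR=120/569; mL=-127440/280517, mR=-4560/280517; mL+mR=-132000/280517 → advance -1; mR−mL=122880/280517 → turn +1·90°
n=5: pose=(5,8,S); sL=6/29, sR=3/13; mL=-165/377, mR=9/754; mL+mR=-321/754 → advance -1; mR−mL=339/754 → turn +1·90°
n=6: pose=(5,9,E); sL=120/697, sR=120/617; mL=-157680/430049, mR=4800/430049; mL+mR=-152880/430049 → advance -1; mR−mL=162480/430049 → turn +1·90°
n=7: pose=(4,9,N); sL=12/61, sR=20/111; mL=-2552/6771, mR=-56/6771; mL+mR=-2608/6771 → advance -1; mR−mL=832/2257 → turn +1·90°

0 120/493 120/569 -127440/280517 -4560/280517 4 8 W
1 6/29 3/13 -165/377 9/754 5 8 S
2 120/697 120/617 -157680/430049 4800/430049 5 9 E
3 12/61 20/111 -2552/6771 -56/6771 4 9 N
4 120/493 120/569 -127440/280517 -4560/280517 4 8 W
5 6/29 3/13 -165/377 9/754 5 8 S
6 120/697 120/617 -157680/430049 4800/430049 5 9 E
7 12/61 20/111 -2552/6771 -56/6771 4 9 N
final 4 8 W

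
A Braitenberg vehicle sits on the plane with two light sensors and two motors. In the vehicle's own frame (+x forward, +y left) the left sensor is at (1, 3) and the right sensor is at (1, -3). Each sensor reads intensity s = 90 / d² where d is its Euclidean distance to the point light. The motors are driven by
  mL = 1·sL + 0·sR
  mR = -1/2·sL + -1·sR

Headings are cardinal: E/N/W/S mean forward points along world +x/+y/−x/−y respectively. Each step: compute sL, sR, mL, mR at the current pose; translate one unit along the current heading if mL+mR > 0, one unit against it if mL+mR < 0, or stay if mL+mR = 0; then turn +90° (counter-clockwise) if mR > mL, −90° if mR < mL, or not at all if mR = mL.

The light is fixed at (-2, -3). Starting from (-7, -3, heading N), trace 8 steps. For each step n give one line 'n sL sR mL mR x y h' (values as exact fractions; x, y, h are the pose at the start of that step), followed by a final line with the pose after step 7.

0 18/13 18 18/13 -243/13 -7 -3 N
1 9/2 45/16 9/2 -81/16 -7 -4 E
2 90/13 18/17 90/13 -999/221 -8 -4 S
3 45/37 9/5 45/37 -891/370 -8 -5 W
4 18/13 18 18/13 -243/13 -7 -5 N
5 45/8 45/26 45/8 -945/208 -7 -6 E
6 90/17 18/13 90/17 -891/221 -6 -6 S
7 45/37 45/13 45/37 -3915/962 -6 -7 W
final -5 -7 N

n=0: pose=(-7,-3,N); sL=18/13, sR=18; mL=18/13, mR=-243/13; mL+mR=-225/13 → advance -1; mR−mL=-261/13 → turn -1·90°
n=1: pose=(-7,-4,E); sL=9/2, sR=45/16; mL=9/2, mR=-81/16; mL+mR=-9/16 → advance -1; mR−mL=-153/16 → turn -1·90°
n=2: pose=(-8,-4,S); sL=90/13, sR=18/17; mL=90/13, mR=-999/221; mL+mR=531/221 → advance +1; mR−mL=-2529/221 → turn -1·90°
n=3: pose=(-8,-5,W); sL=45/37, sR=9/5; mL=45/37, mR=-891/370; mL+mR=-441/370 → advance -1; mR−mL=-1341/370 → turn -1·90°
n=4: pose=(-7,-5,N); sL=18/13, sR=18; mL=18/13, mR=-243/13; mL+mR=-225/13 → advance -1; mR−mL=-261/13 → turn -1·90°
n=5: pose=(-7,-6,E); sL=45/8, sR=45/26; mL=45/8, mR=-945/208; mL+mR=225/208 → advance +1; mR−mL=-2115/208 → turn -1·90°
n=6: pose=(-6,-6,S); sL=90/17, sR=18/13; mL=90/17, mR=-891/221; mL+mR=279/221 → advance +1; mR−mL=-2061/221 → turn -1·90°
n=7: pose=(-6,-7,W); sL=45/37, sR=45/13; mL=45/37, mR=-3915/962; mL+mR=-2745/962 → advance -1; mR−mL=-5085/962 → turn -1·90°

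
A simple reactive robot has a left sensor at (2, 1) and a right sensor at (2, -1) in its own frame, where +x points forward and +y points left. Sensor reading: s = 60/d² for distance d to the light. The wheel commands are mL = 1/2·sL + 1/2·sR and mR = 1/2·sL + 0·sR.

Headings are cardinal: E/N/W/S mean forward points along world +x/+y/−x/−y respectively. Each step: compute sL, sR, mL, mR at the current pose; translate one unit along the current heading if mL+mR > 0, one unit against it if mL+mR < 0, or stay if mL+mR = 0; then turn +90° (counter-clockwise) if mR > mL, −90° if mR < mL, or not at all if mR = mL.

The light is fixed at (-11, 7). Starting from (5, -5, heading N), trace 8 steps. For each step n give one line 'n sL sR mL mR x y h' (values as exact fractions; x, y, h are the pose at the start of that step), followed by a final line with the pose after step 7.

n=0: pose=(5,-5,N); sL=12/65, sR=60/389; mL=4284/25285, mR=6/65; mL+mR=6618/25285 → advance +1; mR−mL=-30/389 → turn -1·90°
n=1: pose=(5,-4,E); sL=15/106, sR=5/39; mL=1115/8268, mR=15/212; mL+mR=425/2067 → advance +1; mR−mL=-5/78 → turn -1·90°
n=2: pose=(6,-4,S); sL=60/493, sR=12/85; mL=324/2465, mR=30/493; mL+mR=474/2465 → advance +1; mR−mL=-6/85 → turn -1·90°
n=3: pose=(6,-5,W); sL=30/197, sR=30/173; mL=5550/34081, mR=15/197; mL+mR=8145/34081 → advance +1; mR−mL=-15/173 → turn -1·90°
n=4: pose=(5,-5,N); sL=12/65, sR=60/389; mL=4284/25285, mR=6/65; mL+mR=6618/25285 → advance +1; mR−mL=-30/389 → turn -1·90°
n=5: pose=(5,-4,E); sL=15/106, sR=5/39; mL=1115/8268, mR=15/212; mL+mR=425/2067 → advance +1; mR−mL=-5/78 → turn -1·90°
n=6: pose=(6,-4,S); sL=60/493, sR=12/85; mL=324/2465, mR=30/493; mL+mR=474/2465 → advance +1; mR−mL=-6/85 → turn -1·90°
n=7: pose=(6,-5,W); sL=30/197, sR=30/173; mL=5550/34081, mR=15/197; mL+mR=8145/34081 → advance +1; mR−mL=-15/173 → turn -1·90°

0 12/65 60/389 4284/25285 6/65 5 -5 N
1 15/106 5/39 1115/8268 15/212 5 -4 E
2 60/493 12/85 324/2465 30/493 6 -4 S
3 30/197 30/173 5550/34081 15/197 6 -5 W
4 12/65 60/389 4284/25285 6/65 5 -5 N
5 15/106 5/39 1115/8268 15/212 5 -4 E
6 60/493 12/85 324/2465 30/493 6 -4 S
7 30/197 30/173 5550/34081 15/197 6 -5 W
final 5 -5 N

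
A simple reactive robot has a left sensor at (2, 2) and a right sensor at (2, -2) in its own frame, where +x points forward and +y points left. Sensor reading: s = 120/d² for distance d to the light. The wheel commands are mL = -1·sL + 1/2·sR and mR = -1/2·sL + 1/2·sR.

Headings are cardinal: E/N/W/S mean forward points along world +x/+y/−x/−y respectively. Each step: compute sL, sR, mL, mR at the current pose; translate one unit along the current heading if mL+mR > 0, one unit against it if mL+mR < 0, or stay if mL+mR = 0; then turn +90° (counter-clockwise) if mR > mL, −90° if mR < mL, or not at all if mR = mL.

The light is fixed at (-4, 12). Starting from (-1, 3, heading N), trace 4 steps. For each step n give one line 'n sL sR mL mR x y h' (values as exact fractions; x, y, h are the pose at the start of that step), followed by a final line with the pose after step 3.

n=0: pose=(-1,3,N); sL=12/5, sR=60/37; mL=-294/185, mR=-72/185; mL+mR=-366/185 → advance -1; mR−mL=6/5 → turn +1·90°
n=1: pose=(-1,2,W); sL=24/29, sR=24/13; mL=36/377, mR=192/377; mL+mR=228/377 → advance +1; mR−mL=12/29 → turn +1·90°
n=2: pose=(-2,2,S); sL=3/4, sR=5/6; mL=-1/3, mR=1/24; mL+mR=-7/24 → advance -1; mR−mL=3/8 → turn +1·90°
n=3: pose=(-2,3,E); sL=24/13, sR=120/137; mL=-2508/1781, mR=-864/1781; mL+mR=-3372/1781 → advance -1; mR−mL=12/13 → turn +1·90°

0 12/5 60/37 -294/185 -72/185 -1 3 N
1 24/29 24/13 36/377 192/377 -1 2 W
2 3/4 5/6 -1/3 1/24 -2 2 S
3 24/13 120/137 -2508/1781 -864/1781 -2 3 E
final -3 3 N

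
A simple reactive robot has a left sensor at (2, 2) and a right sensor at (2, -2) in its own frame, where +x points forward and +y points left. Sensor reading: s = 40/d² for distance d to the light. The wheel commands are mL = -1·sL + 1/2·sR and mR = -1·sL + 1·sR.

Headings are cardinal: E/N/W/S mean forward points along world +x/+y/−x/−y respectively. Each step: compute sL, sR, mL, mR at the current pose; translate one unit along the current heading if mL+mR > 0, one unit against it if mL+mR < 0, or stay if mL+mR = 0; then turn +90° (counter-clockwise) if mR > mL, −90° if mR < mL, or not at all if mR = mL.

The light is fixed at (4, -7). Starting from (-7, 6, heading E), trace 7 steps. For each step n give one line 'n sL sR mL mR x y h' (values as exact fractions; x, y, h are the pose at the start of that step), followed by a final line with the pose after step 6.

0 20/153 20/101 -490/15453 1040/15453 -7 6 E
1 40/369 40/289 -4180/106641 3200/106641 -6 6 N
2 10/61 2/17 -109/1037 -48/1037 -6 5 W
3 40/149 40/221 -5860/32929 -2880/32929 -5 5 S
4 20/137 4/17 -66/2329 208/2329 -5 6 E
5 8/65 40/261 -788/16965 512/16965 -4 6 N
6 1/5 5/37 -49/370 -12/185 -4 5 W
final -3 5 S

n=0: pose=(-7,6,E); sL=20/153, sR=20/101; mL=-490/15453, mR=1040/15453; mL+mR=550/15453 → advance +1; mR−mL=10/101 → turn +1·90°
n=1: pose=(-6,6,N); sL=40/369, sR=40/289; mL=-4180/106641, mR=3200/106641; mL+mR=-980/106641 → advance -1; mR−mL=20/289 → turn +1·90°
n=2: pose=(-6,5,W); sL=10/61, sR=2/17; mL=-109/1037, mR=-48/1037; mL+mR=-157/1037 → advance -1; mR−mL=1/17 → turn +1·90°
n=3: pose=(-5,5,S); sL=40/149, sR=40/221; mL=-5860/32929, mR=-2880/32929; mL+mR=-8740/32929 → advance -1; mR−mL=20/221 → turn +1·90°
n=4: pose=(-5,6,E); sL=20/137, sR=4/17; mL=-66/2329, mR=208/2329; mL+mR=142/2329 → advance +1; mR−mL=2/17 → turn +1·90°
n=5: pose=(-4,6,N); sL=8/65, sR=40/261; mL=-788/16965, mR=512/16965; mL+mR=-92/5655 → advance -1; mR−mL=20/261 → turn +1·90°
n=6: pose=(-4,5,W); sL=1/5, sR=5/37; mL=-49/370, mR=-12/185; mL+mR=-73/370 → advance -1; mR−mL=5/74 → turn +1·90°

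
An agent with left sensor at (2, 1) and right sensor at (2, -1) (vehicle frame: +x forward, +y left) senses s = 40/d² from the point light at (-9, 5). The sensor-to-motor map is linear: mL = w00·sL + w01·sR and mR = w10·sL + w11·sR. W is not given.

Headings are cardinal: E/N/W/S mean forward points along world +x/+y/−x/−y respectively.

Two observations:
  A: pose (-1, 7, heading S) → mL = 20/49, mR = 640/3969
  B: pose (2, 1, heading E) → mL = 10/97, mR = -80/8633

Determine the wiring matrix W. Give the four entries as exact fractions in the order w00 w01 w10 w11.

0 1/2 -1/2 1/2

obs A: pose=(-1,7,S) → sL=40/81, sR=40/49, mL=20/49, mR=640/3969
obs B: pose=(2,1,E) → sL=20/89, sR=20/97, mL=10/97, mR=-80/8633
sensor matrix S = [[40/81, 40/49], [20/89, 20/97]]; det S = -2796800/34264377
solve [mL_A; mL_B] = S·[w00; w01] and [mR_A; mR_B] = S·[w10; w11]:
  w00 = 0, w01 = 1/2, w10 = -1/2, w11 = 1/2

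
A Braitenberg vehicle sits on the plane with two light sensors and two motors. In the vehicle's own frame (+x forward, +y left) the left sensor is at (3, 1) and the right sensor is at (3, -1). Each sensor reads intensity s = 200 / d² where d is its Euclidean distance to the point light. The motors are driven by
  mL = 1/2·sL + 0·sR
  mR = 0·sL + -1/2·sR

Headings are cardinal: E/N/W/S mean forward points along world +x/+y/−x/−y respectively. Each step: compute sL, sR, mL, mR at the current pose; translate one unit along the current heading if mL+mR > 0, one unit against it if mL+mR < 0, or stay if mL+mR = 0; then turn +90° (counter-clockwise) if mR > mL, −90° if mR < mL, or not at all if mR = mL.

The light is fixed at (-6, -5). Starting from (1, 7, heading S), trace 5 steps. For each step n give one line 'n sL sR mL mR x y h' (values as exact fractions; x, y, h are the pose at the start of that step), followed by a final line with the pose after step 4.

n=0: pose=(1,7,S); sL=40/29, sR=200/117; mL=20/29, mR=-100/117; mL+mR=-560/3393 → advance -1; mR−mL=-5240/3393 → turn -1·90°
n=1: pose=(1,8,W); sL=5/4, sR=50/53; mL=5/8, mR=-25/53; mL+mR=65/424 → advance +1; mR−mL=-465/424 → turn -1·90°
n=2: pose=(0,8,N); sL=200/281, sR=40/61; mL=100/281, mR=-20/61; mL+mR=480/17141 → advance +1; mR−mL=-11720/17141 → turn -1·90°
n=3: pose=(0,9,E); sL=100/153, sR=4/5; mL=50/153, mR=-2/5; mL+mR=-56/765 → advance -1; mR−mL=-556/765 → turn -1·90°
n=4: pose=(-1,9,S); sL=200/157, sR=200/137; mL=100/157, mR=-100/137; mL+mR=-2000/21509 → advance -1; mR−mL=-29400/21509 → turn -1·90°

0 40/29 200/117 20/29 -100/117 1 7 S
1 5/4 50/53 5/8 -25/53 1 8 W
2 200/281 40/61 100/281 -20/61 0 8 N
3 100/153 4/5 50/153 -2/5 0 9 E
4 200/157 200/137 100/157 -100/137 -1 9 S
final -1 10 W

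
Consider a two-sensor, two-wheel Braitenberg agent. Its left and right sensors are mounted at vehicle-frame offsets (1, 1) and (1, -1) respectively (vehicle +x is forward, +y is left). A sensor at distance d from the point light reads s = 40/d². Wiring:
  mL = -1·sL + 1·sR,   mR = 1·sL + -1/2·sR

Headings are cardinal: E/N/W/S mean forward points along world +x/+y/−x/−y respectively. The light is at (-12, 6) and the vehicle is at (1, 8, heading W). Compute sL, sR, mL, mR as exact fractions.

8/29 40/153 -64/4437 644/4437

left sensor world pos  = (0, 7); dL² = 145
right sensor world pos = (0, 9); dR² = 153
sL = 40/145 = 8/29
sR = 40/153 = 40/153
mL = -1·sL + 1·sR = -64/4437
mR = 1·sL + -1/2·sR = 644/4437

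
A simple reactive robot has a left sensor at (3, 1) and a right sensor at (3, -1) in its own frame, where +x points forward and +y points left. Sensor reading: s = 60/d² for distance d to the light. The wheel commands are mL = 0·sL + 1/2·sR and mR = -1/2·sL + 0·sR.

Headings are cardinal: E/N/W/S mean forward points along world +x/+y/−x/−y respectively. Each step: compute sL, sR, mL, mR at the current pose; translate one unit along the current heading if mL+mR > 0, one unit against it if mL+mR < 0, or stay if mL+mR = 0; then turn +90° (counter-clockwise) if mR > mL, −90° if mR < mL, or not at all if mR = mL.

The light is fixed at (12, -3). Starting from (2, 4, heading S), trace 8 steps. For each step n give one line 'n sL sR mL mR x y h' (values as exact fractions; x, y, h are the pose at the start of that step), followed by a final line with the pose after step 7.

n=0: pose=(2,4,S); sL=60/97, sR=60/137; mL=30/137, mR=-30/97; mL+mR=-1200/13289 → advance -1; mR−mL=-7020/13289 → turn -1·90°
n=1: pose=(2,5,W); sL=30/109, sR=6/25; mL=3/25, mR=-15/109; mL+mR=-48/2725 → advance -1; mR−mL=-702/2725 → turn -1·90°
n=2: pose=(3,5,N); sL=60/221, sR=12/37; mL=6/37, mR=-30/221; mL+mR=216/8177 → advance +1; mR−mL=-2436/8177 → turn -1·90°
n=3: pose=(3,6,E); sL=15/34, sR=3/5; mL=3/10, mR=-15/68; mL+mR=27/340 → advance +1; mR−mL=-177/340 → turn -1·90°
n=4: pose=(4,6,S); sL=12/17, sR=20/39; mL=10/39, mR=-6/17; mL+mR=-64/663 → advance -1; mR−mL=-404/663 → turn -1·90°
n=5: pose=(4,7,W); sL=30/101, sR=30/121; mL=15/121, mR=-15/101; mL+mR=-300/12221 → advance -1; mR−mL=-3330/12221 → turn -1·90°
n=6: pose=(5,7,N); sL=60/233, sR=12/41; mL=6/41, mR=-30/233; mL+mR=168/9553 → advance +1; mR−mL=-2628/9553 → turn -1·90°
n=7: pose=(5,8,E); sL=3/8, sR=15/29; mL=15/58, mR=-3/16; mL+mR=33/464 → advance +1; mR−mL=-207/464 → turn -1·90°

0 60/97 60/137 30/137 -30/97 2 4 S
1 30/109 6/25 3/25 -15/109 2 5 W
2 60/221 12/37 6/37 -30/221 3 5 N
3 15/34 3/5 3/10 -15/68 3 6 E
4 12/17 20/39 10/39 -6/17 4 6 S
5 30/101 30/121 15/121 -15/101 4 7 W
6 60/233 12/41 6/41 -30/233 5 7 N
7 3/8 15/29 15/58 -3/16 5 8 E
final 6 8 S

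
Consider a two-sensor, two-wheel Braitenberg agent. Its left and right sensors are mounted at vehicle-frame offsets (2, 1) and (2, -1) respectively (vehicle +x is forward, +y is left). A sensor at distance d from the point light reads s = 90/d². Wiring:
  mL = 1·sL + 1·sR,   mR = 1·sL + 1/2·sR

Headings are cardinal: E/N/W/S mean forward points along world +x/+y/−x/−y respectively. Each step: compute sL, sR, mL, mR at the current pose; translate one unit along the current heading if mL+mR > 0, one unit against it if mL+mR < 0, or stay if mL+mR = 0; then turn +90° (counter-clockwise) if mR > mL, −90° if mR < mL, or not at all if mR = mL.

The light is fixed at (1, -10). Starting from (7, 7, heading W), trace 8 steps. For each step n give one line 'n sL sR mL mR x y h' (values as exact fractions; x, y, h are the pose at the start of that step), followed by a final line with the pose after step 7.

0 45/136 9/34 81/136 63/136 7 7 W
1 90/377 90/397 69660/149669 52695/149669 6 7 N
2 9/41 45/169 3366/6929 4887/13858 6 8 E
3 18/61 90/281 10548/17141 7803/17141 7 8 S
4 45/136 9/34 81/136 63/136 7 7 W
5 90/377 90/397 69660/149669 52695/149669 6 7 N
6 9/41 45/169 3366/6929 4887/13858 6 8 E
7 18/61 90/281 10548/17141 7803/17141 7 8 S
final 7 7 W

n=0: pose=(7,7,W); sL=45/136, sR=9/34; mL=81/136, mR=63/136; mL+mR=18/17 → advance +1; mR−mL=-9/68 → turn -1·90°
n=1: pose=(6,7,N); sL=90/377, sR=90/397; mL=69660/149669, mR=52695/149669; mL+mR=122355/149669 → advance +1; mR−mL=-45/397 → turn -1·90°
n=2: pose=(6,8,E); sL=9/41, sR=45/169; mL=3366/6929, mR=4887/13858; mL+mR=11619/13858 → advance +1; mR−mL=-45/338 → turn -1·90°
n=3: pose=(7,8,S); sL=18/61, sR=90/281; mL=10548/17141, mR=7803/17141; mL+mR=18351/17141 → advance +1; mR−mL=-45/281 → turn -1·90°
n=4: pose=(7,7,W); sL=45/136, sR=9/34; mL=81/136, mR=63/136; mL+mR=18/17 → advance +1; mR−mL=-9/68 → turn -1·90°
n=5: pose=(6,7,N); sL=90/377, sR=90/397; mL=69660/149669, mR=52695/149669; mL+mR=122355/149669 → advance +1; mR−mL=-45/397 → turn -1·90°
n=6: pose=(6,8,E); sL=9/41, sR=45/169; mL=3366/6929, mR=4887/13858; mL+mR=11619/13858 → advance +1; mR−mL=-45/338 → turn -1·90°
n=7: pose=(7,8,S); sL=18/61, sR=90/281; mL=10548/17141, mR=7803/17141; mL+mR=18351/17141 → advance +1; mR−mL=-45/281 → turn -1·90°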